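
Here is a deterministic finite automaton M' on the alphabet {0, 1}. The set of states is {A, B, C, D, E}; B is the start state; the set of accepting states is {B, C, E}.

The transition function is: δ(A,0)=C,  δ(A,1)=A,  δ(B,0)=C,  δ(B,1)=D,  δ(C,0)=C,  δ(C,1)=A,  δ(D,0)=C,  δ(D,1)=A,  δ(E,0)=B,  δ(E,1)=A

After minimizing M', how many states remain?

2

States {E} cannot be reached from the start state, so discard them.
P0 = {B,C} | {A,D}.
Stable partition: {B,C} | {A,D} — 2 equivalence classes.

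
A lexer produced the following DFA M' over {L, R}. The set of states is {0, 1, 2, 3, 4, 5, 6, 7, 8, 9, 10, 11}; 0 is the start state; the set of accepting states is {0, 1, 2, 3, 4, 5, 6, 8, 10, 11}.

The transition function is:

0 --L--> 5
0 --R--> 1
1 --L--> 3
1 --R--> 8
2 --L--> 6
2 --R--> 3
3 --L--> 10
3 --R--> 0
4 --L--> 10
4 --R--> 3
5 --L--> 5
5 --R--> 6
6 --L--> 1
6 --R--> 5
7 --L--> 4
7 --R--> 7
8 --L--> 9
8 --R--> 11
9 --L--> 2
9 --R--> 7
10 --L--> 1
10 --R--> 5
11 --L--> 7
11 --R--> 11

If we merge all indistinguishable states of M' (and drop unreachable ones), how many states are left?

8

Start with accepting vs non-accepting: {0,1,2,3,4,5,6,8,10,11} | {7,9}.
Refine {0,1,2,3,4,5,6,8,10,11} on symbol L: members go to different blocks, giving {0,1,2,3,4,5,6,10} and {8,11}.
Refine {0,1,2,3,4,5,6,10} on symbol R: members go to different blocks, giving {0,2,3,4,5,6,10} and {1}.
On input L, block {0,2,3,4,5,6,10} splits into {0,2,3,4,5} and {6,10}.
On input L, block {0,2,3,4,5} splits into {2,3,4} and {0,5}.
On input R, block {2,3,4} splits into {2,4} and {3}.
Split {0,5} by δ(·,R) → {0} and {5}.
The partition is now stable with 8 blocks: {2,4} | {7,9} | {8,11} | {1} | {6,10} | {0} | {3} | {5}.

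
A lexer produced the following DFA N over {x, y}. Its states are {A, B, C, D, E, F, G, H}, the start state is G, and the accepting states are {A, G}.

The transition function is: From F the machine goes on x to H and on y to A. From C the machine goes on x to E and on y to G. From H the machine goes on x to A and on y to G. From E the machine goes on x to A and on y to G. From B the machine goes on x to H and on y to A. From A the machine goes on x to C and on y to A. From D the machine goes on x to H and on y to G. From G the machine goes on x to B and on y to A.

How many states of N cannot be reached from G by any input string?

No path from G leads to D, F; the other 6 states are all reachable.

2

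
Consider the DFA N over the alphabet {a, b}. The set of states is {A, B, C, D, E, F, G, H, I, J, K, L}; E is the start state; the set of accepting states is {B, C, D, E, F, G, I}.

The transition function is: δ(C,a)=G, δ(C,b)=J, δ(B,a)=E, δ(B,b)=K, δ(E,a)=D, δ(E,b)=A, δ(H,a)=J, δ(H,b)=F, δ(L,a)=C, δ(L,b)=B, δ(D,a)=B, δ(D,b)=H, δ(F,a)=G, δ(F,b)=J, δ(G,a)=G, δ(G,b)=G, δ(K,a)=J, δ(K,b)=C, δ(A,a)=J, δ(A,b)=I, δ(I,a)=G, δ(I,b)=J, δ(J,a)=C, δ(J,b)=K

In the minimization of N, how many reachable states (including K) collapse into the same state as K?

States {L} cannot be reached from the start state, so discard them.
Initial partition by acceptance: {B,C,D,E,F,G,I} | {A,H,J,K}.
Split {B,C,D,E,F,G,I} by δ(·,b) → {B,C,D,E,F,I} and {G}.
Refine {B,C,D,E,F,I} on symbol a: members go to different blocks, giving {B,D,E} and {C,F,I}.
Split {A,H,J,K} by δ(·,a) → {A,H,K} and {J}.
The partition is now stable with 5 blocks: {B,D,E} | {A,H,K} | {G} | {C,F,I} | {J}.
The equivalence class containing K is {A,H,K}, of size 3.

3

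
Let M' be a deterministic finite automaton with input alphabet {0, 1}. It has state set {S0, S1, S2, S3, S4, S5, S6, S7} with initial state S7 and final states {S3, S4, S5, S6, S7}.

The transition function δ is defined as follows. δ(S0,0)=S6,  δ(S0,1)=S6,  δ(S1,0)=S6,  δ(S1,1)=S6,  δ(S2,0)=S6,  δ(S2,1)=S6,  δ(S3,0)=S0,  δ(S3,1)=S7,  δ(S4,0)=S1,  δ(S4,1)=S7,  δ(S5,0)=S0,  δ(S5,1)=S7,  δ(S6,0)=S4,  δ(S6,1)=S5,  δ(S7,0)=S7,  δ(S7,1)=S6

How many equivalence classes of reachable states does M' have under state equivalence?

Reachable states from the start: {S0,S1,S4,S5,S6,S7}. Unreachable: {S2,S3} — drop them.
Start with accepting vs non-accepting: {S4,S5,S6,S7} | {S0,S1}.
Split {S4,S5,S6,S7} by δ(·,0) → {S4,S5} and {S6,S7}.
On input 0, block {S6,S7} splits into {S6} and {S7}.
The partition is now stable with 4 blocks: {S4,S5} | {S0,S1} | {S6} | {S7}.

4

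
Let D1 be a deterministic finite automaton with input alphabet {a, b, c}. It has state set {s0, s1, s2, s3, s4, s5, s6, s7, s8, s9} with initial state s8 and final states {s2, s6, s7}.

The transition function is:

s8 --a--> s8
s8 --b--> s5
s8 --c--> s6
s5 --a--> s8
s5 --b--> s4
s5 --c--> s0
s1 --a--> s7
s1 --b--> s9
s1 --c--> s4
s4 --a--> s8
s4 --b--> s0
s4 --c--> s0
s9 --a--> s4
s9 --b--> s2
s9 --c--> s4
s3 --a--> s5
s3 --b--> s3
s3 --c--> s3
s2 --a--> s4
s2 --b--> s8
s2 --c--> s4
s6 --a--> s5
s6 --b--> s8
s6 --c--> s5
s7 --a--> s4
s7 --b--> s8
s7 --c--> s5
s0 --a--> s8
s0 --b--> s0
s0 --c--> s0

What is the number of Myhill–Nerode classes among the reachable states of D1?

3

States {s1,s2,s3,s7,s9} cannot be reached from the start state, so discard them.
Initial partition by acceptance: {s6} | {s0,s4,s5,s8}.
Split {s0,s4,s5,s8} by δ(·,c) → {s0,s4,s5} and {s8}.
No further refinement is possible. Final partition (3 blocks): {s6} | {s0,s4,s5} | {s8}.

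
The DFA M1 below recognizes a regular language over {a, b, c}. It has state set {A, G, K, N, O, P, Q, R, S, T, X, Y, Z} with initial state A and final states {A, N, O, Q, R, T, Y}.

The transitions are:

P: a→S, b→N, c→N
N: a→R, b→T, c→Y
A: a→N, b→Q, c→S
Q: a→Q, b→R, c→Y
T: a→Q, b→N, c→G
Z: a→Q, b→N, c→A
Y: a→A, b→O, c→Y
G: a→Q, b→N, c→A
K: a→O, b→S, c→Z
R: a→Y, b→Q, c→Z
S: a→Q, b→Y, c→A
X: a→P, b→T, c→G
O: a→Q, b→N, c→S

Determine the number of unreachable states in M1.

BFS from A reaches {A, G, N, O, Q, R, S, T, Y, Z}; the 3 state(s) K, P, X are never visited.

3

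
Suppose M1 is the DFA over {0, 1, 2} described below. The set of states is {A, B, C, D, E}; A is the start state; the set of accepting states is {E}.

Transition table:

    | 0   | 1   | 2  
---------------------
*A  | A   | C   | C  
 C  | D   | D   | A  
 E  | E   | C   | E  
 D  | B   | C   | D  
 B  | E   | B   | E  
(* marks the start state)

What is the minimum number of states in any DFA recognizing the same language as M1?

All states are reachable from the start state.
P0 = {E} | {A,B,C,D}.
Refine {A,B,C,D} on symbol 0: members go to different blocks, giving {A,C,D} and {B}.
Refine {A,C,D} on symbol 0: members go to different blocks, giving {A,C} and {D}.
On input 0, block {A,C} splits into {A} and {C}.
No further refinement is possible. Final partition (5 blocks): {E} | {A} | {B} | {D} | {C}.

5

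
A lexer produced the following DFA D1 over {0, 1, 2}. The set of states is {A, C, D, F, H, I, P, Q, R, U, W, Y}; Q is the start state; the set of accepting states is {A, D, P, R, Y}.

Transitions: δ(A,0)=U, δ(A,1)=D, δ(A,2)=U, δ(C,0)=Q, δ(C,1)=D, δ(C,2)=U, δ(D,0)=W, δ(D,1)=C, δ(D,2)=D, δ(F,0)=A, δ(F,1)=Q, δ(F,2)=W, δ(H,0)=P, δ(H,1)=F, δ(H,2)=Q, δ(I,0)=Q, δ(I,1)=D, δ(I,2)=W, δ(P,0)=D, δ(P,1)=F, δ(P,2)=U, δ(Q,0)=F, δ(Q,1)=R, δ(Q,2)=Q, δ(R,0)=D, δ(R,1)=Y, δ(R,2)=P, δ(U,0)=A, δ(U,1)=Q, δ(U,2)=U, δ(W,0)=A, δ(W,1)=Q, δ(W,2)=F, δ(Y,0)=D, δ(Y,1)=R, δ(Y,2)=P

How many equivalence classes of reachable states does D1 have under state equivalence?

7

First remove the unreachable states {H,I}; 10 states remain.
Initial partition by acceptance: {A,D,P,R,Y} | {C,F,Q,U,W}.
On input 0, block {A,D,P,R,Y} splits into {P,R,Y} and {A,D}.
Split {P,R,Y} by δ(·,1) → {R,Y} and {P}.
Refine {C,F,Q,U,W} on symbol 0: members go to different blocks, giving {F,U,W} and {C,Q}.
Split {A,D} by δ(·,1) → {A} and {D}.
Split {C,Q} by δ(·,0) → {Q} and {C}.
Stable partition: {R,Y} | {F,U,W} | {A} | {P} | {Q} | {D} | {C} — 7 equivalence classes.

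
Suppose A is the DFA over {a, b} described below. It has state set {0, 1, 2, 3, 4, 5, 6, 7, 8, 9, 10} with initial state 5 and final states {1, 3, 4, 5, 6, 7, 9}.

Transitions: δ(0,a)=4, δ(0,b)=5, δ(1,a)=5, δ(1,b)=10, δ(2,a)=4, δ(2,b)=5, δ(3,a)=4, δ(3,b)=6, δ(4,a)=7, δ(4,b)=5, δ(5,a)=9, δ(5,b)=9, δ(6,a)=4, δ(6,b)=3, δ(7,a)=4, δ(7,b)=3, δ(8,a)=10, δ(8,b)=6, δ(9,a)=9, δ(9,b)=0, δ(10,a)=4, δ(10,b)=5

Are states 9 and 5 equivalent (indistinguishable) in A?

No

Reachable states from the start: {0,3,4,5,6,7,9}. Unreachable: {1,2,8,10} — drop them.
P0 = {3,4,5,6,7,9} | {0}.
Refine {3,4,5,6,7,9} on symbol b: members go to different blocks, giving {3,4,5,6,7} and {9}.
Refine {3,4,5,6,7} on symbol a: members go to different blocks, giving {3,4,6,7} and {5}.
Refine {3,4,6,7} on symbol b: members go to different blocks, giving {3,6,7} and {4}.
Stable partition: {3,6,7} | {0} | {9} | {5} | {4} — 5 equivalence classes.
9 and 5 end up in different blocks, so they are distinguishable. For instance, the string 'b' is accepted from only 5.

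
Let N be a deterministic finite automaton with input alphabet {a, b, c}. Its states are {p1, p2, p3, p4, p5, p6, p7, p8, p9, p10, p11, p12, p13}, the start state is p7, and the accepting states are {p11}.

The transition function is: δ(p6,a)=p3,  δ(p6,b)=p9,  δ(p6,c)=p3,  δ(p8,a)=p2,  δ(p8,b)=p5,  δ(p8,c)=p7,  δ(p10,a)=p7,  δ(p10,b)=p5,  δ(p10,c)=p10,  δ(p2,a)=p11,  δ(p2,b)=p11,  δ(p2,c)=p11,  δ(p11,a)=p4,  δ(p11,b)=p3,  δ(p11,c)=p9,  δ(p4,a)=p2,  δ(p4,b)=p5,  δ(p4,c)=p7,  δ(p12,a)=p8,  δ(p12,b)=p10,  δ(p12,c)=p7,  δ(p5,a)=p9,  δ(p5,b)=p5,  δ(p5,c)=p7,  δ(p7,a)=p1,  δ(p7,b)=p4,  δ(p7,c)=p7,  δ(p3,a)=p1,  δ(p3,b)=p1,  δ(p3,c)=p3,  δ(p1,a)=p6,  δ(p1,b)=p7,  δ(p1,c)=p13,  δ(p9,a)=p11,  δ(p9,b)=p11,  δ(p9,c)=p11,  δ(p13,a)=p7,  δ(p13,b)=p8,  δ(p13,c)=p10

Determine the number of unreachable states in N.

BFS from p7 reaches {p1, p2, p3, p4, p5, p6, p7, p8, p9, p10, p11, p13}; the 1 state(s) p12 are never visited.

1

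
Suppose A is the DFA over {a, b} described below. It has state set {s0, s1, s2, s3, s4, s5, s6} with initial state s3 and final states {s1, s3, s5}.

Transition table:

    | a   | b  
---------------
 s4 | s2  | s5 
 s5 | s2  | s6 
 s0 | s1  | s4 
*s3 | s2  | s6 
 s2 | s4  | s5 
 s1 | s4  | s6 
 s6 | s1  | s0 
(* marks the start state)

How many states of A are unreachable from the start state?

0

Every one of the 7 states is reachable from s3.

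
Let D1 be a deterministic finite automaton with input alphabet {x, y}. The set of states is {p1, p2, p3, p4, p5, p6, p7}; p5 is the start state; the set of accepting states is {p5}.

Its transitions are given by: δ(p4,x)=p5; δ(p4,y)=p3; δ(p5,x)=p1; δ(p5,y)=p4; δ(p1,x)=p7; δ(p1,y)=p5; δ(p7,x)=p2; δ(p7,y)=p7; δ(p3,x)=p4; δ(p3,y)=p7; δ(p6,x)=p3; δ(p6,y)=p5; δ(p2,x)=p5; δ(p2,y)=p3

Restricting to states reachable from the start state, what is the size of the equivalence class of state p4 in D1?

2

Reachable states from the start: {p1,p2,p3,p4,p5,p7}. Unreachable: {p6} — drop them.
Initial partition by acceptance: {p5} | {p1,p2,p3,p4,p7}.
Refine {p1,p2,p3,p4,p7} on symbol x: members go to different blocks, giving {p1,p3,p7} and {p2,p4}.
Split {p1,p3,p7} by δ(·,x) → {p3,p7} and {p1}.
No further refinement is possible. Final partition (4 blocks): {p5} | {p3,p7} | {p2,p4} | {p1}.
The equivalence class containing p4 is {p2,p4}, of size 2.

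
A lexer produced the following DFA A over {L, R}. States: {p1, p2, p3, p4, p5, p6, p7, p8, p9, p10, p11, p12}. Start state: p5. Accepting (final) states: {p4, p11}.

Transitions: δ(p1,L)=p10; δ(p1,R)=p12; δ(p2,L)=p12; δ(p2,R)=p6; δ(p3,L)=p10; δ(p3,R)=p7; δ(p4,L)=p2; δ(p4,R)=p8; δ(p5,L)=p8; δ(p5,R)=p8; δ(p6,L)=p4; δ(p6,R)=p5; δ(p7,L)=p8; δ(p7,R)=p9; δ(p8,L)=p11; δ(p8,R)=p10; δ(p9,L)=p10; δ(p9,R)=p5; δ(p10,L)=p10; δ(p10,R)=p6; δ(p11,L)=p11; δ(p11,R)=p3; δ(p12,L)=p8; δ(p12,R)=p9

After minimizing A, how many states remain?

States {p1} cannot be reached from the start state, so discard them.
Start with accepting vs non-accepting: {p4,p11} | {p2,p3,p5,p6,p7,p8,p9,p10,p12}.
Refine {p4,p11} on symbol L: members go to different blocks, giving {p4} and {p11}.
Refine {p2,p3,p5,p6,p7,p8,p9,p10,p12} on symbol L: members go to different blocks, giving {p2,p3,p5,p7,p9,p10,p12} and {p6} and {p8}.
Refine {p2,p3,p5,p7,p9,p10,p12} on symbol L: members go to different blocks, giving {p2,p3,p9,p10} and {p5,p7,p12}.
Split {p2,p3,p9,p10} by δ(·,L) → {p3,p9,p10} and {p2}.
On input R, block {p3,p9,p10} splits into {p3,p9} and {p10}.
On input R, block {p5,p7,p12} splits into {p7,p12} and {p5}.
Refine {p3,p9} on symbol R: members go to different blocks, giving {p3} and {p9}.
The partition is now stable with 10 blocks: {p4} | {p3} | {p11} | {p6} | {p8} | {p7,p12} | {p2} | {p10} | {p5} | {p9}.

10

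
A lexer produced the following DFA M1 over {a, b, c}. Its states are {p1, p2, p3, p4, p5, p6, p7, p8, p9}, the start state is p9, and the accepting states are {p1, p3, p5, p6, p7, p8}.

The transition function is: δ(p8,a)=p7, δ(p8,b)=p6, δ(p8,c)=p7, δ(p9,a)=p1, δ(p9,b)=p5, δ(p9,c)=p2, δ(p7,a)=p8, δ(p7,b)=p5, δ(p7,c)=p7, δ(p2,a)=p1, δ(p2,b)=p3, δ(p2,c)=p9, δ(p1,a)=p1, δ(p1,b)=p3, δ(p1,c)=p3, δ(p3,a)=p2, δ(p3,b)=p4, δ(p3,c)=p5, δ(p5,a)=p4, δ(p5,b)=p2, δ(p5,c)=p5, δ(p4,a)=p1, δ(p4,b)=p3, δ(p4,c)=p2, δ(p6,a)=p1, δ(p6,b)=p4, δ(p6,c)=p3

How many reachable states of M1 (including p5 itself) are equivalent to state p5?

States {p6,p7,p8} cannot be reached from the start state, so discard them.
P0 = {p1,p3,p5} | {p2,p4,p9}.
Split {p1,p3,p5} by δ(·,a) → {p3,p5} and {p1}.
No further refinement is possible. Final partition (3 blocks): {p3,p5} | {p2,p4,p9} | {p1}.
State p5 belongs to the block {p3,p5}, which has 2 states.

2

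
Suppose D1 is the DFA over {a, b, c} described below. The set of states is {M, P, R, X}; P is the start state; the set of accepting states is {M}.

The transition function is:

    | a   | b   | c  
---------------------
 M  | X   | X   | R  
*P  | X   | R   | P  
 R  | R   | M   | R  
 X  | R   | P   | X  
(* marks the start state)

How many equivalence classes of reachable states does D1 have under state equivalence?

Initial partition by acceptance: {M} | {P,R,X}.
Refine {P,R,X} on symbol b: members go to different blocks, giving {P,X} and {R}.
Refine {P,X} on symbol a: members go to different blocks, giving {P} and {X}.
No further refinement is possible. Final partition (4 blocks): {M} | {P} | {R} | {X}.

4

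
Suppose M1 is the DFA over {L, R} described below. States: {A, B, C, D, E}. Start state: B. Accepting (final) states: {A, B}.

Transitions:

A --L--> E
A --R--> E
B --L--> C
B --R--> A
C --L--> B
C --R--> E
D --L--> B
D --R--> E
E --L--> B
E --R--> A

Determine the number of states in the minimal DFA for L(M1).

First remove the unreachable states {D}; 4 states remain.
Start with accepting vs non-accepting: {A,B} | {C,E}.
Refine {A,B} on symbol R: members go to different blocks, giving {A} and {B}.
On input R, block {C,E} splits into {C} and {E}.
No further refinement is possible. Final partition (4 blocks): {A} | {C} | {B} | {E}.

4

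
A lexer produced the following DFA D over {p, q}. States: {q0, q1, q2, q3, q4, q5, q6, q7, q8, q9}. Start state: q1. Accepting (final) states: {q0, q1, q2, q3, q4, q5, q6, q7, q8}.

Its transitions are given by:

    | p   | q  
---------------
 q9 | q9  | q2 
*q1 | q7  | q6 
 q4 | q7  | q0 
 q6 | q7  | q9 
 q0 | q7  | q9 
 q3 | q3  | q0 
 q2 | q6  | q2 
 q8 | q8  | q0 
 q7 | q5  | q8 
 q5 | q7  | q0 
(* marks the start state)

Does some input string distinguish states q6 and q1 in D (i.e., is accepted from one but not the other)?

Reachable states from the start: {q0,q1,q2,q5,q6,q7,q8,q9}. Unreachable: {q3,q4} — drop them.
Initial partition by acceptance: {q0,q1,q2,q5,q6,q7,q8} | {q9}.
Refine {q0,q1,q2,q5,q6,q7,q8} on symbol q: members go to different blocks, giving {q1,q2,q5,q7,q8} and {q0,q6}.
Refine {q1,q2,q5,q7,q8} on symbol p: members go to different blocks, giving {q1,q5,q7,q8} and {q2}.
On input q, block {q1,q5,q7,q8} splits into {q1,q5,q8} and {q7}.
Refine {q1,q5,q8} on symbol p: members go to different blocks, giving {q1,q5} and {q8}.
No further refinement is possible. Final partition (6 blocks): {q1,q5} | {q9} | {q0,q6} | {q2} | {q7} | {q8}.
q6 and q1 end up in different blocks, so they are distinguishable. For instance, the string 'q' is accepted from only q1.

Yes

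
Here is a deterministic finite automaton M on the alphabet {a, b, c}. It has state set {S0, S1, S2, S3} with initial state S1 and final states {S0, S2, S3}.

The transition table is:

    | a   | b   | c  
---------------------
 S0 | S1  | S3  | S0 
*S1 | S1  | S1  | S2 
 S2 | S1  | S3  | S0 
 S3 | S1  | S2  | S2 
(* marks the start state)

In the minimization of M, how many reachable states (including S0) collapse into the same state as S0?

3

All states are reachable from the start state.
Start with accepting vs non-accepting: {S0,S2,S3} | {S1}.
Stable partition: {S0,S2,S3} | {S1} — 2 equivalence classes.
The equivalence class containing S0 is {S0,S2,S3}, of size 3.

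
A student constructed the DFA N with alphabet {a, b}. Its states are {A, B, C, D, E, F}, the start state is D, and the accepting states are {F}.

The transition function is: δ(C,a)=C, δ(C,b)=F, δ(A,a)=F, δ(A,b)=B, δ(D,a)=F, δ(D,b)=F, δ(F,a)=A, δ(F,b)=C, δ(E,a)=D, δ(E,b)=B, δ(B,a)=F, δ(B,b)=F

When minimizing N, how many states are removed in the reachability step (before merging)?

1

BFS from D reaches {A, B, C, D, F}; the 1 state(s) E are never visited.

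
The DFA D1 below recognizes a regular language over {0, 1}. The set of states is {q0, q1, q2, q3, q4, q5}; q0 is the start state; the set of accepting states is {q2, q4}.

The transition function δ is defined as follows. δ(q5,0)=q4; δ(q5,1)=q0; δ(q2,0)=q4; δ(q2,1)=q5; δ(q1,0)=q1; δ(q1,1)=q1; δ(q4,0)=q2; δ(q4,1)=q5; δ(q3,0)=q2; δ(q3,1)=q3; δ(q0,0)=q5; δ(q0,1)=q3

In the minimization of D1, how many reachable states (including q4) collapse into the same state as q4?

First remove the unreachable states {q1}; 5 states remain.
Initial partition by acceptance: {q2,q4} | {q0,q3,q5}.
Refine {q0,q3,q5} on symbol 0: members go to different blocks, giving {q3,q5} and {q0}.
Refine {q3,q5} on symbol 1: members go to different blocks, giving {q3} and {q5}.
Stable partition: {q2,q4} | {q3} | {q0} | {q5} — 4 equivalence classes.
The equivalence class containing q4 is {q2,q4}, of size 2.

2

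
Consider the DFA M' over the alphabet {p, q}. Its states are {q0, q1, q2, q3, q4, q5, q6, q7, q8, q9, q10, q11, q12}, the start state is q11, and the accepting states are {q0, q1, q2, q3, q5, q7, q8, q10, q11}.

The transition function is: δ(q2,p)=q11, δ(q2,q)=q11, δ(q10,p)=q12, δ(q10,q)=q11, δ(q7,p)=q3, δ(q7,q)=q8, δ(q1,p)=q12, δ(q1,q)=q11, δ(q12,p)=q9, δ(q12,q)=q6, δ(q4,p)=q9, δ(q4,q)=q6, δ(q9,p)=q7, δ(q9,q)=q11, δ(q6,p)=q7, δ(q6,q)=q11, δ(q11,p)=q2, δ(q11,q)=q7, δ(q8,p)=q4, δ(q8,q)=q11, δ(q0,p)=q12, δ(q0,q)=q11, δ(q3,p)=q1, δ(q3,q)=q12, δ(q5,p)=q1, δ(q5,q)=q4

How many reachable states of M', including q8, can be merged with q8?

2

States {q0,q5,q10} cannot be reached from the start state, so discard them.
Initial partition by acceptance: {q1,q2,q3,q7,q8,q11} | {q4,q6,q9,q12}.
Refine {q1,q2,q3,q7,q8,q11} on symbol p: members go to different blocks, giving {q2,q3,q7,q11} and {q1,q8}.
Split {q2,q3,q7,q11} by δ(·,p) → {q2,q7,q11} and {q3}.
Refine {q2,q7,q11} on symbol p: members go to different blocks, giving {q2,q11} and {q7}.
Split {q2,q11} by δ(·,q) → {q2} and {q11}.
Refine {q4,q6,q9,q12} on symbol p: members go to different blocks, giving {q4,q12} and {q6,q9}.
The partition is now stable with 7 blocks: {q2} | {q4,q12} | {q1,q8} | {q3} | {q7} | {q11} | {q6,q9}.
State q8 belongs to the block {q1,q8}, which has 2 states.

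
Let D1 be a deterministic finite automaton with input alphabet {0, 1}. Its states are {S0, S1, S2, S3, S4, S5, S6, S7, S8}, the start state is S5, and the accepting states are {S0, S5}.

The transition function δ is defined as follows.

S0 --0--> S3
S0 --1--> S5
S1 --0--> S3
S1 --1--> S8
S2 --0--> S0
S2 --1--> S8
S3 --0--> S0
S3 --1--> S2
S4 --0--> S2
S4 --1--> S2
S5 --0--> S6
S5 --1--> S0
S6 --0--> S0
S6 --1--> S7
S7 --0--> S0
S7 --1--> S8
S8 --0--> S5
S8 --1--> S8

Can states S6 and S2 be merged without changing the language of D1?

Yes

States {S1,S4} cannot be reached from the start state, so discard them.
P0 = {S0,S5} | {S2,S3,S6,S7,S8}.
Stable partition: {S0,S5} | {S2,S3,S6,S7,S8} — 2 equivalence classes.
S6 and S2 lie in the same block of the stable partition, so they are equivalent — no string distinguishes them.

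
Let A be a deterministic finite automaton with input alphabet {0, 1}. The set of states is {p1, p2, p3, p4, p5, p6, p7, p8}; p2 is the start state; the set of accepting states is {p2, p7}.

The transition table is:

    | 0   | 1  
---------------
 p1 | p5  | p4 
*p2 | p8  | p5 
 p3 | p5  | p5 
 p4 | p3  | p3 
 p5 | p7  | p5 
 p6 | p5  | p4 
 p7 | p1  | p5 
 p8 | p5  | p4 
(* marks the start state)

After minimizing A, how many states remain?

5

Reachable states from the start: {p1,p2,p3,p4,p5,p7,p8}. Unreachable: {p6} — drop them.
P0 = {p2,p7} | {p1,p3,p4,p5,p8}.
On input 0, block {p1,p3,p4,p5,p8} splits into {p1,p3,p4,p8} and {p5}.
Refine {p1,p3,p4,p8} on symbol 0: members go to different blocks, giving {p1,p3,p8} and {p4}.
Refine {p1,p3,p8} on symbol 1: members go to different blocks, giving {p1,p8} and {p3}.
Stable partition: {p2,p7} | {p1,p8} | {p5} | {p4} | {p3} — 5 equivalence classes.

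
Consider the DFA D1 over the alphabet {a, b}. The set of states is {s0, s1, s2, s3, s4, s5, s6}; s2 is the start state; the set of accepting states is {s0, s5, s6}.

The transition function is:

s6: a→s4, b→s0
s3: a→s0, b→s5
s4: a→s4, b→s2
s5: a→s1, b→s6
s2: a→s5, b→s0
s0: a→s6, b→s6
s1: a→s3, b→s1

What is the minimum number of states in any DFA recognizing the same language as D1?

Start with accepting vs non-accepting: {s0,s5,s6} | {s1,s2,s3,s4}.
Split {s0,s5,s6} by δ(·,a) → {s5,s6} and {s0}.
On input b, block {s5,s6} splits into {s5} and {s6}.
Split {s1,s2,s3,s4} by δ(·,a) → {s1,s4} and {s2} and {s3}.
Split {s1,s4} by δ(·,a) → {s1} and {s4}.
No further refinement is possible. Final partition (7 blocks): {s5} | {s1} | {s0} | {s6} | {s2} | {s3} | {s4}.

7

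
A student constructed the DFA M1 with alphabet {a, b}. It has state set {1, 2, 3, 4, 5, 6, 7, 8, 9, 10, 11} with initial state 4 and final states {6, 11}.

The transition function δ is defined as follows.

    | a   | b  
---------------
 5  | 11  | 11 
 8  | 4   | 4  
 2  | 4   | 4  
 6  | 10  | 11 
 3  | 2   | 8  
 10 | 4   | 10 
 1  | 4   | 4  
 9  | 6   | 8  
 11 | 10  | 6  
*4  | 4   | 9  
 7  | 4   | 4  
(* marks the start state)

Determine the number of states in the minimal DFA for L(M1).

First remove the unreachable states {1,2,3,5,7}; 6 states remain.
P0 = {6,11} | {4,8,9,10}.
On input a, block {4,8,9,10} splits into {4,8,10} and {9}.
On input b, block {4,8,10} splits into {8,10} and {4}.
Refine {8,10} on symbol b: members go to different blocks, giving {8} and {10}.
Stable partition: {6,11} | {8} | {9} | {4} | {10} — 5 equivalence classes.

5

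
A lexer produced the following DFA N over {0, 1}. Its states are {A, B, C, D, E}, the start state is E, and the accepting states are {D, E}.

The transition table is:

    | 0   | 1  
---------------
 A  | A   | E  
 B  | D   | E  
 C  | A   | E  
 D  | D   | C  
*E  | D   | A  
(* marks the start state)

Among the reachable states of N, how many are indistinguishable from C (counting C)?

2

States {B} cannot be reached from the start state, so discard them.
P0 = {D,E} | {A,C}.
The partition is now stable with 2 blocks: {D,E} | {A,C}.
State C belongs to the block {A,C}, which has 2 states.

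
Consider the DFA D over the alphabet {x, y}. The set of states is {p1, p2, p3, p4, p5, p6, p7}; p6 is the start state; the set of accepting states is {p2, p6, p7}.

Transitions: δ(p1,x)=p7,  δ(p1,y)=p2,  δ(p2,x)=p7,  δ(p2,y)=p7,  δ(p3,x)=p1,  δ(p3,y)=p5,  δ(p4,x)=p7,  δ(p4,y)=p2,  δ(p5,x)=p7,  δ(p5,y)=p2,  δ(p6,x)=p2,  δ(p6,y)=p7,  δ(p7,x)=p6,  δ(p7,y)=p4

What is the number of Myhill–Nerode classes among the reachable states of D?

4

Reachable states from the start: {p2,p4,p6,p7}. Unreachable: {p1,p3,p5} — drop them.
Initial partition by acceptance: {p2,p6,p7} | {p4}.
Split {p2,p6,p7} by δ(·,y) → {p2,p6} and {p7}.
Split {p2,p6} by δ(·,x) → {p2} and {p6}.
No further refinement is possible. Final partition (4 blocks): {p2} | {p4} | {p7} | {p6}.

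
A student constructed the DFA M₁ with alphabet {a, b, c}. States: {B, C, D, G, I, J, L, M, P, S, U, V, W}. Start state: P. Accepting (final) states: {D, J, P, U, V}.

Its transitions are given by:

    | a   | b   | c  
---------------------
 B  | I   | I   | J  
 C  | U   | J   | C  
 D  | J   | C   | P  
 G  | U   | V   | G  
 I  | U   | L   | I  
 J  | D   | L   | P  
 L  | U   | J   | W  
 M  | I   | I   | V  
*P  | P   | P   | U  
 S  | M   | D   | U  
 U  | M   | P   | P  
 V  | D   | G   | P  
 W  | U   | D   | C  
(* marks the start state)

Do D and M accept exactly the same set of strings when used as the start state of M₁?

No

States {B,S} cannot be reached from the start state, so discard them.
Initial partition by acceptance: {D,J,P,U,V} | {C,G,I,L,M,W}.
On input a, block {D,J,P,U,V} splits into {D,J,P,V} and {U}.
On input b, block {D,J,P,V} splits into {D,J,V} and {P}.
Refine {C,G,I,L,M,W} on symbol a: members go to different blocks, giving {C,G,I,L,W} and {M}.
On input b, block {C,G,I,L,W} splits into {C,G,L,W} and {I}.
The partition is now stable with 6 blocks: {D,J,V} | {C,G,L,W} | {U} | {P} | {M} | {I}.
D and M end up in different blocks, so they are distinguishable. For instance, the string 'ε' is accepted from only D.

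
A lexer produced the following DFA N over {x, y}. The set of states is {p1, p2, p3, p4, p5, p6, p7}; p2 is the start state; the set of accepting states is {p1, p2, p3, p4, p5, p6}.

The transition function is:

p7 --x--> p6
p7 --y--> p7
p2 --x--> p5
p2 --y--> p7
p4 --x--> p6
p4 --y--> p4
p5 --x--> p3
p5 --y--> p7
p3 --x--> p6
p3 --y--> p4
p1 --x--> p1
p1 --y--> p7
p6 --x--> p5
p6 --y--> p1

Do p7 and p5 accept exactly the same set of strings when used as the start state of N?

No

Initial partition by acceptance: {p1,p2,p3,p4,p5,p6} | {p7}.
Split {p1,p2,p3,p4,p5,p6} by δ(·,y) → {p1,p2,p5} and {p3,p4,p6}.
Split {p1,p2,p5} by δ(·,x) → {p1,p2} and {p5}.
Split {p1,p2} by δ(·,x) → {p1} and {p2}.
Refine {p3,p4,p6} on symbol x: members go to different blocks, giving {p3,p4} and {p6}.
The partition is now stable with 6 blocks: {p1} | {p7} | {p3,p4} | {p5} | {p2} | {p6}.
p7 and p5 end up in different blocks, so they are distinguishable. For instance, the string 'ε' is accepted from only p5.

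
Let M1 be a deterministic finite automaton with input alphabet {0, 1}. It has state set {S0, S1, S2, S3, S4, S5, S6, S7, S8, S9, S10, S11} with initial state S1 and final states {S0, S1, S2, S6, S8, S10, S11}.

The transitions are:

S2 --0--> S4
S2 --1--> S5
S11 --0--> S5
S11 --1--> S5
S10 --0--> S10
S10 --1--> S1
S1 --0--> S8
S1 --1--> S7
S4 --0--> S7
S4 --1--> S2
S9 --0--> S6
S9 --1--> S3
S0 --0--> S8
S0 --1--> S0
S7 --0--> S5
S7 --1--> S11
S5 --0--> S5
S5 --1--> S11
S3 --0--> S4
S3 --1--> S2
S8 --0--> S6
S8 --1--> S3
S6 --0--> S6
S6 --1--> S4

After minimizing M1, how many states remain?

3

Reachable states from the start: {S1,S2,S3,S4,S5,S6,S7,S8,S11}. Unreachable: {S0,S9,S10} — drop them.
Start with accepting vs non-accepting: {S1,S2,S6,S8,S11} | {S3,S4,S5,S7}.
On input 0, block {S1,S2,S6,S8,S11} splits into {S1,S6,S8} and {S2,S11}.
The partition is now stable with 3 blocks: {S1,S6,S8} | {S3,S4,S5,S7} | {S2,S11}.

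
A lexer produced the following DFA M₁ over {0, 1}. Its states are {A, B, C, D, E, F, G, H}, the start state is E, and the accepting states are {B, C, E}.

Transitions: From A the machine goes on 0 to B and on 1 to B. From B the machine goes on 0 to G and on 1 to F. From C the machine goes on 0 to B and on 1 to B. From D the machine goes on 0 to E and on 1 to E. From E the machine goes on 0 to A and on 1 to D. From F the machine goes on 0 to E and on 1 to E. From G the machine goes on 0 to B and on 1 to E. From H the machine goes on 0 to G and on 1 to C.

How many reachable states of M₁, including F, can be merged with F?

States {C,H} cannot be reached from the start state, so discard them.
P0 = {B,E} | {A,D,F,G}.
Stable partition: {B,E} | {A,D,F,G} — 2 equivalence classes.
The equivalence class containing F is {A,D,F,G}, of size 4.

4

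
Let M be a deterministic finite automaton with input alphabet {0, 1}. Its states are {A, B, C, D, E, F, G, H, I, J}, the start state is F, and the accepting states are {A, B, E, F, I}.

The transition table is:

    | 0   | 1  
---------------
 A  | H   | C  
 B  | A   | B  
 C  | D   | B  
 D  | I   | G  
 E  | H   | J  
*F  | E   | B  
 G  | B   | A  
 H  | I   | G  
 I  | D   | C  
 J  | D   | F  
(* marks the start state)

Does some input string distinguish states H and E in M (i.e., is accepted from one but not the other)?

P0 = {A,B,E,F,I} | {C,D,G,H,J}.
On input 0, block {A,B,E,F,I} splits into {A,E,I} and {B,F}.
On input 0, block {C,D,G,H,J} splits into {C,J} and {D,H} and {G}.
No further refinement is possible. Final partition (5 blocks): {A,E,I} | {C,J} | {B,F} | {D,H} | {G}.
H and E end up in different blocks, so they are distinguishable. For instance, the string 'ε' is accepted from only E.

Yes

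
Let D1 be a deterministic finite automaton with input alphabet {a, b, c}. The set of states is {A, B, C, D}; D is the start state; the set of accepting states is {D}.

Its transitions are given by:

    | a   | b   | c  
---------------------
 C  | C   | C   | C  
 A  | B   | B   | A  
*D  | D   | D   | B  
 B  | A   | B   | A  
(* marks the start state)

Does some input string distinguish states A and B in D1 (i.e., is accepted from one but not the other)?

States {C} cannot be reached from the start state, so discard them.
Start with accepting vs non-accepting: {D} | {A,B}.
The partition is now stable with 2 blocks: {D} | {A,B}.
A and B lie in the same block of the stable partition, so they are equivalent — no string distinguishes them.

No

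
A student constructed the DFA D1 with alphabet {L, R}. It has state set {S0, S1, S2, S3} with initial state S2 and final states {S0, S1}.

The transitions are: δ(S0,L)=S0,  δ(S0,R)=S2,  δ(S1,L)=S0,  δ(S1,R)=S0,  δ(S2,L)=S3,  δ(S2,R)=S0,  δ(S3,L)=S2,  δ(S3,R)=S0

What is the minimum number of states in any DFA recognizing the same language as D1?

Reachable states from the start: {S0,S2,S3}. Unreachable: {S1} — drop them.
Start with accepting vs non-accepting: {S0} | {S2,S3}.
The partition is now stable with 2 blocks: {S0} | {S2,S3}.

2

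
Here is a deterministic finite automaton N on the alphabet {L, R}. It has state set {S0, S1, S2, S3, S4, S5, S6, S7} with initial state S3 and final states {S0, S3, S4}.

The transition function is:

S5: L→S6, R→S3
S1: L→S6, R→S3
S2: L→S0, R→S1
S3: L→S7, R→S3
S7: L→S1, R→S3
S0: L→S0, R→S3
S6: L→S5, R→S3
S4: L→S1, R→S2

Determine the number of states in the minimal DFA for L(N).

States {S0,S2,S4} cannot be reached from the start state, so discard them.
Start with accepting vs non-accepting: {S3} | {S1,S5,S6,S7}.
No further refinement is possible. Final partition (2 blocks): {S3} | {S1,S5,S6,S7}.

2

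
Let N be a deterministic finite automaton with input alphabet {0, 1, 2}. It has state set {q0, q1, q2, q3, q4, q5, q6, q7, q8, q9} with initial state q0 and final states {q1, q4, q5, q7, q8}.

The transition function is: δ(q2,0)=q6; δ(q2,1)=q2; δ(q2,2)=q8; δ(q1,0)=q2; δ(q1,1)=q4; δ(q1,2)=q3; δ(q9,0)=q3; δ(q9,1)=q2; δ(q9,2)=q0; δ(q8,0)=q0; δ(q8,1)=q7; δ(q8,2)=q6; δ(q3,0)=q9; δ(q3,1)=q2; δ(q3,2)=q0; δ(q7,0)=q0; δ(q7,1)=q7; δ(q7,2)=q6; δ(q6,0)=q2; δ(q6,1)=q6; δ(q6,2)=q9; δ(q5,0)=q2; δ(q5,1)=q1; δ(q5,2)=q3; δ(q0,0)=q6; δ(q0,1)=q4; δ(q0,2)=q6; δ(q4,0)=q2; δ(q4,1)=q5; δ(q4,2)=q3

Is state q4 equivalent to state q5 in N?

Every state is reachable, so we keep all 10.
Initial partition by acceptance: {q1,q4,q5,q7,q8} | {q0,q2,q3,q6,q9}.
On input 1, block {q0,q2,q3,q6,q9} splits into {q2,q3,q6,q9} and {q0}.
Split {q1,q4,q5,q7,q8} by δ(·,0) → {q1,q4,q5} and {q7,q8}.
Refine {q2,q3,q6,q9} on symbol 2: members go to different blocks, giving {q3,q9} and {q2} and {q6}.
Stable partition: {q1,q4,q5} | {q3,q9} | {q0} | {q7,q8} | {q2} | {q6} — 6 equivalence classes.
q4 and q5 lie in the same block of the stable partition, so they are equivalent — no string distinguishes them.

Yes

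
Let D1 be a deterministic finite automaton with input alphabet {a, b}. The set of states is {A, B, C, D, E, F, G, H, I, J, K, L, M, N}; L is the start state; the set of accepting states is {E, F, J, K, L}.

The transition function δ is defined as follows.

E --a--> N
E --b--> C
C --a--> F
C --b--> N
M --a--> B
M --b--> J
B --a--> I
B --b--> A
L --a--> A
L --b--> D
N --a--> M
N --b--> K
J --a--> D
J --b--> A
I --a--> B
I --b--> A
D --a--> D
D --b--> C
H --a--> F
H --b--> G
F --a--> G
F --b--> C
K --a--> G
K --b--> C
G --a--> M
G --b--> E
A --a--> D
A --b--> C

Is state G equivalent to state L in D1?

Reachable states from the start: {A,B,C,D,E,F,G,I,J,K,L,M,N}. Unreachable: {H} — drop them.
Start with accepting vs non-accepting: {E,F,J,K,L} | {A,B,C,D,G,I,M,N}.
Refine {A,B,C,D,G,I,M,N} on symbol a: members go to different blocks, giving {A,B,D,G,I,M,N} and {C}.
Split {E,F,J,K,L} by δ(·,b) → {E,F,K} and {J,L}.
Refine {A,B,D,G,I,M,N} on symbol b: members go to different blocks, giving {A,D} and {B,I} and {G,N} and {M}.
The partition is now stable with 7 blocks: {E,F,K} | {A,D} | {C} | {J,L} | {B,I} | {G,N} | {M}.
G and L end up in different blocks, so they are distinguishable. For instance, the string 'ε' is accepted from only L.

No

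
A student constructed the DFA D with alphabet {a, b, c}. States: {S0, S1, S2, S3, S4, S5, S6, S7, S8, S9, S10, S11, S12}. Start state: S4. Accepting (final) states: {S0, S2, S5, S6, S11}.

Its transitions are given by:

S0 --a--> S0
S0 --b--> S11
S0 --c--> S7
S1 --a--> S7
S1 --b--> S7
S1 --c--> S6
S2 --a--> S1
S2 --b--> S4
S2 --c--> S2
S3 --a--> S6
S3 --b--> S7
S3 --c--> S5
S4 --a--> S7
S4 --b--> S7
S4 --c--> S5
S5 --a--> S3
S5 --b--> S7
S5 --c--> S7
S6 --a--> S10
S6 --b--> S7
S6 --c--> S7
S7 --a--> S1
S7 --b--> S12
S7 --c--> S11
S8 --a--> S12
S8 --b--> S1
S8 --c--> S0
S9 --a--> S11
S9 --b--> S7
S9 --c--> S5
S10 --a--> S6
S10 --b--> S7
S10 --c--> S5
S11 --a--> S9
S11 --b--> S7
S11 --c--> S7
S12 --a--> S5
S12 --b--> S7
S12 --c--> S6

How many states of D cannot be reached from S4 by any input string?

3

No path from S4 leads to S0, S2, S8; the other 10 states are all reachable.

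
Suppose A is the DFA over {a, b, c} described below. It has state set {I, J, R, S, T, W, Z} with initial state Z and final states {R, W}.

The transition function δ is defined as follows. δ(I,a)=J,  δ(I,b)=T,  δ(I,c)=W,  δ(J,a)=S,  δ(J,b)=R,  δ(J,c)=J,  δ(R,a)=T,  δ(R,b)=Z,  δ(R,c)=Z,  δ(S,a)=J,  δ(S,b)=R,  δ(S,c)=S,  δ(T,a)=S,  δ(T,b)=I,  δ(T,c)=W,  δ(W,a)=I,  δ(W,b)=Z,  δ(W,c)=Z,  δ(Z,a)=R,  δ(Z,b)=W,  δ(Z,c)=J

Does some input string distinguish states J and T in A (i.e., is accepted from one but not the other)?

Yes

P0 = {R,W} | {I,J,S,T,Z}.
Split {I,J,S,T,Z} by δ(·,a) → {I,J,S,T} and {Z}.
On input b, block {I,J,S,T} splits into {I,T} and {J,S}.
The partition is now stable with 4 blocks: {R,W} | {I,T} | {Z} | {J,S}.
J and T end up in different blocks, so they are distinguishable. For instance, the string 'b' is accepted from only J.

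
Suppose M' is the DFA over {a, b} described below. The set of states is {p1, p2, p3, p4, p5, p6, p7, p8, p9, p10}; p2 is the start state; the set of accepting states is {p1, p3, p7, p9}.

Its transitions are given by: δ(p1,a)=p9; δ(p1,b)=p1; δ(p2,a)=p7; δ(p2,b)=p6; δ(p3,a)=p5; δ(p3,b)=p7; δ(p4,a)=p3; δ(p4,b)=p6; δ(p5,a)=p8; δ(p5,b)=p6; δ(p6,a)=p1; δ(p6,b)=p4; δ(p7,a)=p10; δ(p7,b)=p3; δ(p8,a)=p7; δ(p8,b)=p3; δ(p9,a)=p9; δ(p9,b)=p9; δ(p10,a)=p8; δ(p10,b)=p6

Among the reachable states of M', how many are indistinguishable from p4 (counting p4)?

2

All states are reachable from the start state.
Start with accepting vs non-accepting: {p1,p3,p7,p9} | {p2,p4,p5,p6,p8,p10}.
Split {p1,p3,p7,p9} by δ(·,a) → {p1,p9} and {p3,p7}.
On input a, block {p2,p4,p5,p6,p8,p10} splits into {p2,p4,p8} and {p5,p10} and {p6}.
On input b, block {p2,p4,p8} splits into {p2,p4} and {p8}.
The partition is now stable with 6 blocks: {p1,p9} | {p2,p4} | {p3,p7} | {p5,p10} | {p6} | {p8}.
The equivalence class containing p4 is {p2,p4}, of size 2.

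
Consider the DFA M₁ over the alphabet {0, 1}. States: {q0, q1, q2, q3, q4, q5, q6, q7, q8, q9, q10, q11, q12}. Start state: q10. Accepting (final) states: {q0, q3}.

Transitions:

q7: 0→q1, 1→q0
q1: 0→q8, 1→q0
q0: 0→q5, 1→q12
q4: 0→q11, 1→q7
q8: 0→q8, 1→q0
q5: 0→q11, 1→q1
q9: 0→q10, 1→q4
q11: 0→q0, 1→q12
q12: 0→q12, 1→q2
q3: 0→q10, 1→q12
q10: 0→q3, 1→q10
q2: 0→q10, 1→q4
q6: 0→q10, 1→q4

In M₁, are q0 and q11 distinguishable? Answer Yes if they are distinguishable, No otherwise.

Yes

First remove the unreachable states {q6,q9}; 11 states remain.
Initial partition by acceptance: {q0,q3} | {q1,q2,q4,q5,q7,q8,q10,q11,q12}.
Refine {q1,q2,q4,q5,q7,q8,q10,q11,q12} on symbol 0: members go to different blocks, giving {q1,q2,q4,q5,q7,q8,q12} and {q10,q11}.
Refine {q0,q3} on symbol 0: members go to different blocks, giving {q0} and {q3}.
Refine {q1,q2,q4,q5,q7,q8,q12} on symbol 0: members go to different blocks, giving {q1,q7,q8,q12} and {q2,q4,q5}.
Refine {q1,q7,q8,q12} on symbol 1: members go to different blocks, giving {q1,q7,q8} and {q12}.
On input 0, block {q10,q11} splits into {q10} and {q11}.
Refine {q2,q4,q5} on symbol 0: members go to different blocks, giving {q4,q5} and {q2}.
Stable partition: {q0} | {q1,q7,q8} | {q10} | {q3} | {q4,q5} | {q12} | {q11} | {q2} — 8 equivalence classes.
q0 and q11 end up in different blocks, so they are distinguishable. For instance, the string 'ε' is accepted from only q0.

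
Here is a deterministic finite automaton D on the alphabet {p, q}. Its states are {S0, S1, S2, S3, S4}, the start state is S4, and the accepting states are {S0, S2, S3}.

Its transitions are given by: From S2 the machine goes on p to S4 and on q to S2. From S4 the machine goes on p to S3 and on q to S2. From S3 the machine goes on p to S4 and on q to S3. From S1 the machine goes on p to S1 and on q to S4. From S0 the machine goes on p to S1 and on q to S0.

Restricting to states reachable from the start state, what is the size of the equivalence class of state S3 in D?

2

States {S0,S1} cannot be reached from the start state, so discard them.
Initial partition by acceptance: {S2,S3} | {S4}.
Stable partition: {S2,S3} | {S4} — 2 equivalence classes.
State S3 belongs to the block {S2,S3}, which has 2 states.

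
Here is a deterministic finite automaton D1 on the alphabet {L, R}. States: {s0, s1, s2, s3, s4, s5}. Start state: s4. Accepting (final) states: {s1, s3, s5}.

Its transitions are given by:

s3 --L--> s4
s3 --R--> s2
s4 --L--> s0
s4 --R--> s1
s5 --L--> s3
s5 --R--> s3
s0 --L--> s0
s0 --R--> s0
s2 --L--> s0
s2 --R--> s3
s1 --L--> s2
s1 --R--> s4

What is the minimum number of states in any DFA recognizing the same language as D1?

3

States {s5} cannot be reached from the start state, so discard them.
P0 = {s1,s3} | {s0,s2,s4}.
Refine {s0,s2,s4} on symbol R: members go to different blocks, giving {s2,s4} and {s0}.
Stable partition: {s1,s3} | {s2,s4} | {s0} — 3 equivalence classes.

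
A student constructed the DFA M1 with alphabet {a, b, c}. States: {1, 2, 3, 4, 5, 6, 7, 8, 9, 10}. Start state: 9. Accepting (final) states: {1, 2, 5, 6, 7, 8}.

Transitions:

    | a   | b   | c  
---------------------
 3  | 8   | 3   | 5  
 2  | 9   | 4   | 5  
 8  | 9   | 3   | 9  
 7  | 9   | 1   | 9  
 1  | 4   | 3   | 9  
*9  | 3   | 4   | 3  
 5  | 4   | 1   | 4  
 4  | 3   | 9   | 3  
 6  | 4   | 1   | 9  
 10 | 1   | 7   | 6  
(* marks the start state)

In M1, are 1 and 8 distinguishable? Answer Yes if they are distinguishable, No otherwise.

States {2,6,7,10} cannot be reached from the start state, so discard them.
Start with accepting vs non-accepting: {1,5,8} | {3,4,9}.
On input b, block {1,5,8} splits into {1,8} and {5}.
Split {3,4,9} by δ(·,a) → {4,9} and {3}.
The partition is now stable with 4 blocks: {1,8} | {4,9} | {5} | {3}.
1 and 8 lie in the same block of the stable partition, so they are equivalent — no string distinguishes them.

No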